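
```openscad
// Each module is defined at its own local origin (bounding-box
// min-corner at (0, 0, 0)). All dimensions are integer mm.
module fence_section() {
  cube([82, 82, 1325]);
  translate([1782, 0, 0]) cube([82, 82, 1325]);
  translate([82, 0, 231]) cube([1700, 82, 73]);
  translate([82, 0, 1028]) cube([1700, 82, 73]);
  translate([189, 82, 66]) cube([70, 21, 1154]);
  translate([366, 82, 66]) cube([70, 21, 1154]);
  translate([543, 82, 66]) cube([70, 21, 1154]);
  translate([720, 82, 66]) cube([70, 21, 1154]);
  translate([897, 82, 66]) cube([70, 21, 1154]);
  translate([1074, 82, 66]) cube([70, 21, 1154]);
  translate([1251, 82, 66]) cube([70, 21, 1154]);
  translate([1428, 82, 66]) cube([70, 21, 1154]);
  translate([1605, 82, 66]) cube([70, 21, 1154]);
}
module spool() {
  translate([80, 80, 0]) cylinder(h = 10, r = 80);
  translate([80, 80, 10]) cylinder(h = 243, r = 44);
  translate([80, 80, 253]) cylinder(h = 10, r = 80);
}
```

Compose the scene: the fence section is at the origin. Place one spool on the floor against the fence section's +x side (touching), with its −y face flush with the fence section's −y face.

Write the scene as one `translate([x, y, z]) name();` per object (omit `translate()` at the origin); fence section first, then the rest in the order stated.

fence_section();
translate([1864, 0, 0]) spool();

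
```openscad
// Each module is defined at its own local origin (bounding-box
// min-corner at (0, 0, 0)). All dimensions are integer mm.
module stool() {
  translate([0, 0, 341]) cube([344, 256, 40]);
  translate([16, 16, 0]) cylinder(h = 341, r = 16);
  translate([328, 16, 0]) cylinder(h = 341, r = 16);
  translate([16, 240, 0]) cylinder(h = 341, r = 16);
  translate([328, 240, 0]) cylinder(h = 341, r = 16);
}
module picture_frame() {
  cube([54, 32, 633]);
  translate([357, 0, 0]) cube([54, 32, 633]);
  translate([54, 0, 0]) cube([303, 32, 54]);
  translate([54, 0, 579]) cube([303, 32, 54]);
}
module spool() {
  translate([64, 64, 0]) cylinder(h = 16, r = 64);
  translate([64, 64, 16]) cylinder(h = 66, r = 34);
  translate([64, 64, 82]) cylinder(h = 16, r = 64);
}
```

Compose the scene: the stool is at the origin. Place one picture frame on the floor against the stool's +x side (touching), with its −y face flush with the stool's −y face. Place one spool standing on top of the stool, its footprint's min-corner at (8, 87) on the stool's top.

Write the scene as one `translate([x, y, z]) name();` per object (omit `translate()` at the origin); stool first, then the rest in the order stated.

stool();
translate([344, 0, 0]) picture_frame();
translate([8, 87, 381]) spool();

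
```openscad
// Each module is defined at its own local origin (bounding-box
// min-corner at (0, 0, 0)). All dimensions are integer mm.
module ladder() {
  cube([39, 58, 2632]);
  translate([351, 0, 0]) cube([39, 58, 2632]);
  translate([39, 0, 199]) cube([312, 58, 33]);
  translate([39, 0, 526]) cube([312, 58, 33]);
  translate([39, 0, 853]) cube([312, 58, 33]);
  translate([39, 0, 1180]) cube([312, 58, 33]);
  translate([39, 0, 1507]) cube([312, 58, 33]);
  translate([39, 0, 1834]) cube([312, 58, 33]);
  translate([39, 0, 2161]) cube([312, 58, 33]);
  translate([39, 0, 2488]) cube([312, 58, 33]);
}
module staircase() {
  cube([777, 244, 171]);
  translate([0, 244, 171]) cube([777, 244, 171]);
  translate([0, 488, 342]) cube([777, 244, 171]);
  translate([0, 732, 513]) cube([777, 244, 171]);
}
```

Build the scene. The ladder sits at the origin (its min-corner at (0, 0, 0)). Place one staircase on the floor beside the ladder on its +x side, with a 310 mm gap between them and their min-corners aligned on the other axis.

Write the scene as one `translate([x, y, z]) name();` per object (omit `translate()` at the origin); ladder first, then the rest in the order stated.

ladder();
translate([700, 0, 0]) staircase();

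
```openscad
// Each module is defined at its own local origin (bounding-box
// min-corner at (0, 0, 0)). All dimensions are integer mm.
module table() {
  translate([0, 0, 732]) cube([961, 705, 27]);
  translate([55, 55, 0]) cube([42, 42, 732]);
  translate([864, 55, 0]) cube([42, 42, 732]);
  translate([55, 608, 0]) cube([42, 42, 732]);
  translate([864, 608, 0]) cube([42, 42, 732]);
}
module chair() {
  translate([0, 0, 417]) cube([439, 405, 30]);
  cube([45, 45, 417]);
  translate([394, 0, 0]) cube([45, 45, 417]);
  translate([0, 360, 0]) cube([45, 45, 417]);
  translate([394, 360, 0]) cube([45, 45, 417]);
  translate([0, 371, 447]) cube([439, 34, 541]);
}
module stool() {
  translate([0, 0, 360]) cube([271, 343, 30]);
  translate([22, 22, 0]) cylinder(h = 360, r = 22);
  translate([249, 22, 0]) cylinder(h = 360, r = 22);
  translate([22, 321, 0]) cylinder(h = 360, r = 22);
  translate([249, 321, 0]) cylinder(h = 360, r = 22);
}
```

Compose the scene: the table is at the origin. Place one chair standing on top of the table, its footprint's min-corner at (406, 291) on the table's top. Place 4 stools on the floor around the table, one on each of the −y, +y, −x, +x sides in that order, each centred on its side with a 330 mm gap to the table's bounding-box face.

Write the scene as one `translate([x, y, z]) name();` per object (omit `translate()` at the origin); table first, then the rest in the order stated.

table();
translate([406, 291, 759]) chair();
translate([345, -673, 0]) stool();
translate([345, 1035, 0]) stool();
translate([-601, 181, 0]) stool();
translate([1291, 181, 0]) stool();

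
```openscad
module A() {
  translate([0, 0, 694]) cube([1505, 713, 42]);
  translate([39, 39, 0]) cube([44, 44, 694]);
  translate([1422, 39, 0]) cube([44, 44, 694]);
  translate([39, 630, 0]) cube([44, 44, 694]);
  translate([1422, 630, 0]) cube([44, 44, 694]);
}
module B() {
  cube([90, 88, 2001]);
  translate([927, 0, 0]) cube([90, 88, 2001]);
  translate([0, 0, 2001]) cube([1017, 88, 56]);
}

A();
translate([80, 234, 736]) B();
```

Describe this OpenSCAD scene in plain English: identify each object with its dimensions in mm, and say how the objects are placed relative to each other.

A is a rectangular dining table. The top is 1505×713×42 mm with its upper surface at z = 736 mm. It stands on four 44×44 mm square legs, each inset 39 mm from the nearest pair of top edges, running from the floor to the underside of the top.

B is a door frame. The clear opening is 837 mm wide and 2001 mm high. Two 90 mm wide jambs, 88 mm deep, stand either side of the opening from the floor to the top of the opening. A 56 mm thick head sits across the top of both jambs, spanning the full outside width of the frame.

The door frame is on top of the table.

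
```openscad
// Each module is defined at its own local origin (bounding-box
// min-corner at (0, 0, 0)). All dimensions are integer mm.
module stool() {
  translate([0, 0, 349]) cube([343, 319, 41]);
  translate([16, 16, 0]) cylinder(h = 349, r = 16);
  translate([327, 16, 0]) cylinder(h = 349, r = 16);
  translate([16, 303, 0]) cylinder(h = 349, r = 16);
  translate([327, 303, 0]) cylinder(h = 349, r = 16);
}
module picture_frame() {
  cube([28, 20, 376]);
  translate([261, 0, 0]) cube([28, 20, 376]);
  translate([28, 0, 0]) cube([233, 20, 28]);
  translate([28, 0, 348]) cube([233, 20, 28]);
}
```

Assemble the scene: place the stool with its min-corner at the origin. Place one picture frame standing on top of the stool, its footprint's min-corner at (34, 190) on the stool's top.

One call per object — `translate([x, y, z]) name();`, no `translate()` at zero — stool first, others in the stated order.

stool();
translate([34, 190, 390]) picture_frame();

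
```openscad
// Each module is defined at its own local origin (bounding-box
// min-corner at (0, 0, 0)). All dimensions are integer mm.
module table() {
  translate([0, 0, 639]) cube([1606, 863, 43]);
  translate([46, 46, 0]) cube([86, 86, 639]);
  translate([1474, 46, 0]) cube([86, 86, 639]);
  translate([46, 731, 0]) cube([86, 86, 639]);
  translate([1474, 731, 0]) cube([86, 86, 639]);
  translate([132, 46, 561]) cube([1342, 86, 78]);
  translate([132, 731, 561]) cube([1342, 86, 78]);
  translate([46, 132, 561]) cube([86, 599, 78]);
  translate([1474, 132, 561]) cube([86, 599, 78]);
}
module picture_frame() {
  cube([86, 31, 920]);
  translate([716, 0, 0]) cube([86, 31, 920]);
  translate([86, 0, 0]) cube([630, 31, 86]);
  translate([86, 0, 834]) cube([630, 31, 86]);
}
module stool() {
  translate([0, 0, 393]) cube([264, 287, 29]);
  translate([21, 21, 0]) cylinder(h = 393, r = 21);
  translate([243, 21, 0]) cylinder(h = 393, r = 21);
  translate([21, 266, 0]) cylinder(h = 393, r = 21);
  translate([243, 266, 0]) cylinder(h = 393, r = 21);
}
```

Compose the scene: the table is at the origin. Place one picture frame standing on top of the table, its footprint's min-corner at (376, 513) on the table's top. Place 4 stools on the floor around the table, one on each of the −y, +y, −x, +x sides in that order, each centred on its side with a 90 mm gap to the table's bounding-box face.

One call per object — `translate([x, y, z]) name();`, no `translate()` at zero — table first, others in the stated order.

table();
translate([376, 513, 682]) picture_frame();
translate([671, -377, 0]) stool();
translate([671, 953, 0]) stool();
translate([-354, 288, 0]) stool();
translate([1696, 288, 0]) stool();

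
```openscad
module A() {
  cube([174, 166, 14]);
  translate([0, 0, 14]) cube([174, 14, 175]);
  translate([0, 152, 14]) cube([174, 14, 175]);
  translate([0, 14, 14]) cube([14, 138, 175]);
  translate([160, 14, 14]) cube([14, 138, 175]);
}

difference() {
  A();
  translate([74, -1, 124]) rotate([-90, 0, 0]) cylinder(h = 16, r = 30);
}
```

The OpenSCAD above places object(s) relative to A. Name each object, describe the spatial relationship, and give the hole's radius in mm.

The subtracted cylinder has r = 30 mm.

A is an open box. The open box has a circular hole through its front wall. The hole's radius is 30 mm.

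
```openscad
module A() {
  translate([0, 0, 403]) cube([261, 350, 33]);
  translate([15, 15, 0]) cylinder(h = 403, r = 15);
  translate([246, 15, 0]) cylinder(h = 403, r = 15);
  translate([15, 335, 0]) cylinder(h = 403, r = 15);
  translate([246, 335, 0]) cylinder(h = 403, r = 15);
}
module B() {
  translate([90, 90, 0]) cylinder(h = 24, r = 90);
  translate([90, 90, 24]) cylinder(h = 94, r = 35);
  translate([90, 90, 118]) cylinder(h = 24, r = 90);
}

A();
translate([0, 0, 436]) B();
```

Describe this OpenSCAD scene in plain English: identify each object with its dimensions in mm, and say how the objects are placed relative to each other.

A is a four-legged stool. The seat is 261×350 mm, 33 mm thick, top at z = 436 mm. It stands on four round legs, each 30 mm in diameter, from z = 0 to the seat underside, each leg's axis is inset half a diameter from the nearest pair of seat edges (so the leg's bounding box is flush with the corner).

B is a spool: two coaxial disc flanges of radius 90 mm and thickness 24 mm, joined by a core cylinder of radius 35 mm and height 94 mm. The lower flange rests on z = 0 and the three cylinders share a vertical axis.

The spool is on top of the stool.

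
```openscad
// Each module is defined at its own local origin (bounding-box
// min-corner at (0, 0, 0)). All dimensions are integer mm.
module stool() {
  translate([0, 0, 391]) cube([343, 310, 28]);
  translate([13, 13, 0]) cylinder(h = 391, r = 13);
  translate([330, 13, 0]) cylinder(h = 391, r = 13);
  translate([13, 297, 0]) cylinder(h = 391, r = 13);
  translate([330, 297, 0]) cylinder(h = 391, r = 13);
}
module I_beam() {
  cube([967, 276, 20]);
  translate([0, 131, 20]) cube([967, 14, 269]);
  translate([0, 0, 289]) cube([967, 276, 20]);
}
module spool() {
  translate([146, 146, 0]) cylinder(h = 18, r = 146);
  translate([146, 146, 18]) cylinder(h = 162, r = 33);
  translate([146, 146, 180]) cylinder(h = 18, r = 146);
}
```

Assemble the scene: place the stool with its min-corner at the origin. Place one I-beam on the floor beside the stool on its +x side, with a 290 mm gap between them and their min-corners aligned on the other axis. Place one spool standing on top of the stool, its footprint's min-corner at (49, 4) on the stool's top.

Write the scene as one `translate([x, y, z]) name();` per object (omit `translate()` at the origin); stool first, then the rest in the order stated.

stool();
translate([633, 0, 0]) I_beam();
translate([49, 4, 419]) spool();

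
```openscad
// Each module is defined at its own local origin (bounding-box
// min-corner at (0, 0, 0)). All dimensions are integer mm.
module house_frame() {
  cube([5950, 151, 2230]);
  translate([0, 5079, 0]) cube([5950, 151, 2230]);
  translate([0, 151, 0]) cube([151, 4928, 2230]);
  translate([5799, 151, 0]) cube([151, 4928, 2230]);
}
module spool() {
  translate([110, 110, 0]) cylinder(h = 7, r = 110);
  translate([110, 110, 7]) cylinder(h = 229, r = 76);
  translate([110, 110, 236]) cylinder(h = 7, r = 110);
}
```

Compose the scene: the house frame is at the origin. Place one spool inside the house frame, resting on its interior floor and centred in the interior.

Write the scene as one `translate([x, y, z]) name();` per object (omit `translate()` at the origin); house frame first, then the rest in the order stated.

house_frame();
translate([2865, 2505, 0]) spool();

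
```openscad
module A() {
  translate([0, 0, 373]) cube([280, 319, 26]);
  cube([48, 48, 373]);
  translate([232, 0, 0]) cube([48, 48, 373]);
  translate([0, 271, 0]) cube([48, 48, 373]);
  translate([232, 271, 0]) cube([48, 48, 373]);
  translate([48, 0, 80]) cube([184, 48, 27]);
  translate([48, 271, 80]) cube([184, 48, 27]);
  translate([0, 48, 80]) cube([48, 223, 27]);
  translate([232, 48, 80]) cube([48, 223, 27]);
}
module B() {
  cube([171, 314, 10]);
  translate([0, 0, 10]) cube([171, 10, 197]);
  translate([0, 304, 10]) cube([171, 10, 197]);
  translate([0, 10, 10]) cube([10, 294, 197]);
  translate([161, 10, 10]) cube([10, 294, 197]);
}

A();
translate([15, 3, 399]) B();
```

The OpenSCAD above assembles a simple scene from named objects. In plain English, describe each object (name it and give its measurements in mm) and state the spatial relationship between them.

A is a four-legged stool. The seat is 280×319 mm, 26 mm thick, top at z = 399 mm. It stands on four square legs, each 48×48 mm in cross-section, from z = 0 to the seat underside, each flush with a corner of the seat. Four stretchers, 48 mm wide and 27 mm tall, connect adjacent legs with their undersides at z = 80 mm, each running between the inner faces of the legs it joins and aligned with the legs' outer faces on the other axis.

B is an open-topped rectangular box: outside dimensions 171×314×207 mm, with a uniform wall and base thickness of 10 mm. The base is a full 171×314 slab on the floor; four walls sit on top of the base. The front and back walls (the −y and +y sides) span the full width; the two side walls fit between them.

The open box is on top of the stool.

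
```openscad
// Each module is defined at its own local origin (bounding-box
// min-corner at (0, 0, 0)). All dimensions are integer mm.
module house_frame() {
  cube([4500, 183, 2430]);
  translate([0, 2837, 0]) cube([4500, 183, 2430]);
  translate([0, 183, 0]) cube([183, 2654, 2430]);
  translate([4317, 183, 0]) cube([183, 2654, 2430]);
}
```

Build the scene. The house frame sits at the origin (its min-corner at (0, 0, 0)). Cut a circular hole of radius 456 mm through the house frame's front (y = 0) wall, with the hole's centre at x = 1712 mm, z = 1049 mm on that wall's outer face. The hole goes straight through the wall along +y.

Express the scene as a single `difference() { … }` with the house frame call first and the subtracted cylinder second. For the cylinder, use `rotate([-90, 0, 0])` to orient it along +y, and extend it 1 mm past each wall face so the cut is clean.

difference() {
  house_frame();
  translate([1712, -1, 1049]) rotate([-90, 0, 0]) cylinder(h = 185, r = 456);
}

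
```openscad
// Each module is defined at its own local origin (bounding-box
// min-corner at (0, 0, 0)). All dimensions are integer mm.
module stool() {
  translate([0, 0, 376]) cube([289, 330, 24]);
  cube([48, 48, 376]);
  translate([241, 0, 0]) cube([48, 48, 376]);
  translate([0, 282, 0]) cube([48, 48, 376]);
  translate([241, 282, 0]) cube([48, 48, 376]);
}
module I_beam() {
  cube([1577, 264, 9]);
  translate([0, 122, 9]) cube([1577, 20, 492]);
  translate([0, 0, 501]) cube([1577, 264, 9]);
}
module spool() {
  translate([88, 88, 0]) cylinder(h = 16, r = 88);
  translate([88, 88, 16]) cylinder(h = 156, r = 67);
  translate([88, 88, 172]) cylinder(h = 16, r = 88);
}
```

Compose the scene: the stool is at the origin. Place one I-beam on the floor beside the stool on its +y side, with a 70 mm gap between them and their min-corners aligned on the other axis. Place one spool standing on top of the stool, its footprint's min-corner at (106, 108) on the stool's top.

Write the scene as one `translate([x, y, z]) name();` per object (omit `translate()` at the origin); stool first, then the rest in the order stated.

stool();
translate([0, 400, 0]) I_beam();
translate([106, 108, 400]) spool();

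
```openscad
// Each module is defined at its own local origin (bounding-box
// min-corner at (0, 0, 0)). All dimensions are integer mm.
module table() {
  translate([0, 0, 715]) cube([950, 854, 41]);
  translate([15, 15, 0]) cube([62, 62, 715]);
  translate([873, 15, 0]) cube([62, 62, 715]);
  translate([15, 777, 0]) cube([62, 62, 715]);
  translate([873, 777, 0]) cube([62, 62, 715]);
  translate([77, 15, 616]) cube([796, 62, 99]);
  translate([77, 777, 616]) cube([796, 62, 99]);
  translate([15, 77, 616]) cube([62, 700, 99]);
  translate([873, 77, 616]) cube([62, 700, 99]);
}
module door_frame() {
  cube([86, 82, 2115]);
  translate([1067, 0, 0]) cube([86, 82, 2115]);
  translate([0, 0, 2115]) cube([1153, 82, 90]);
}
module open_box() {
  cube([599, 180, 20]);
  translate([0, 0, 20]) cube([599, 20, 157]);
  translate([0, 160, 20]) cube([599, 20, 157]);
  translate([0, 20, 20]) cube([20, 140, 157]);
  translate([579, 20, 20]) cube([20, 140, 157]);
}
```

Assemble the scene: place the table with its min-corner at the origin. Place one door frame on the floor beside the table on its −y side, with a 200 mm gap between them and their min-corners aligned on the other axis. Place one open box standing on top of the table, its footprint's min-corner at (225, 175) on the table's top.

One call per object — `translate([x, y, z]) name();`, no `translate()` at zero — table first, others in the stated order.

table();
translate([0, -282, 0]) door_frame();
translate([225, 175, 756]) open_box();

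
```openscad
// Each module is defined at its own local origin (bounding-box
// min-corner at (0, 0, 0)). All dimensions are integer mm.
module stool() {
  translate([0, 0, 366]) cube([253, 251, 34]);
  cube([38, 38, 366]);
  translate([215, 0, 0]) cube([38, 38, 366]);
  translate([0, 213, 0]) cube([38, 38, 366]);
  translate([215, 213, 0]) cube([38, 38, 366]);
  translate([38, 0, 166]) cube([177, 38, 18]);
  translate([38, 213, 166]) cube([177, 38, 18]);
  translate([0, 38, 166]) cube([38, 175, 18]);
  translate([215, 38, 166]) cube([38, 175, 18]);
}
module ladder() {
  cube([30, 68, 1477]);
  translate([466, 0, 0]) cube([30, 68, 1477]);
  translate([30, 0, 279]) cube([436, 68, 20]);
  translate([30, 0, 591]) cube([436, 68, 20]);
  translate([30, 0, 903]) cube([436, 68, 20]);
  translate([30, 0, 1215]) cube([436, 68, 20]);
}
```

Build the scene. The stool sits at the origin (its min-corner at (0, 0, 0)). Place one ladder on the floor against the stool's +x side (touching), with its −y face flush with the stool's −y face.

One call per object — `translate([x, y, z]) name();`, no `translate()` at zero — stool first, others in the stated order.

stool();
translate([253, 0, 0]) ladder();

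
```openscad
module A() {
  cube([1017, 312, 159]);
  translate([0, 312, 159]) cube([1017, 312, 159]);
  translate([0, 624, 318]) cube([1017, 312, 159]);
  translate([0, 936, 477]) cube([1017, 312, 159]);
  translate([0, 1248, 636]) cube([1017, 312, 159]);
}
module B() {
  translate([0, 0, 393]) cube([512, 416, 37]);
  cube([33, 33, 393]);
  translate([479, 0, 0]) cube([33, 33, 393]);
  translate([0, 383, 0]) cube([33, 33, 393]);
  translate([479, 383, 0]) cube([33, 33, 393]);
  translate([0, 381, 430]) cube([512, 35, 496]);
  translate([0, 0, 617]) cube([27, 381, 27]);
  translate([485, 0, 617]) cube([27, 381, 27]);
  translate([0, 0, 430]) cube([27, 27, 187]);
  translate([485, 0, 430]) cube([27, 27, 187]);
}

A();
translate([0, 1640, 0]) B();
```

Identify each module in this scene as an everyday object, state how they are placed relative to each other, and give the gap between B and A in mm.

The chair's nearest face is 80 mm from the staircase's +y face.

A is a staircase. B is a chair. The chair is on the floor beside the staircase on its +y side. The gap between the chair and the staircase is 80 mm.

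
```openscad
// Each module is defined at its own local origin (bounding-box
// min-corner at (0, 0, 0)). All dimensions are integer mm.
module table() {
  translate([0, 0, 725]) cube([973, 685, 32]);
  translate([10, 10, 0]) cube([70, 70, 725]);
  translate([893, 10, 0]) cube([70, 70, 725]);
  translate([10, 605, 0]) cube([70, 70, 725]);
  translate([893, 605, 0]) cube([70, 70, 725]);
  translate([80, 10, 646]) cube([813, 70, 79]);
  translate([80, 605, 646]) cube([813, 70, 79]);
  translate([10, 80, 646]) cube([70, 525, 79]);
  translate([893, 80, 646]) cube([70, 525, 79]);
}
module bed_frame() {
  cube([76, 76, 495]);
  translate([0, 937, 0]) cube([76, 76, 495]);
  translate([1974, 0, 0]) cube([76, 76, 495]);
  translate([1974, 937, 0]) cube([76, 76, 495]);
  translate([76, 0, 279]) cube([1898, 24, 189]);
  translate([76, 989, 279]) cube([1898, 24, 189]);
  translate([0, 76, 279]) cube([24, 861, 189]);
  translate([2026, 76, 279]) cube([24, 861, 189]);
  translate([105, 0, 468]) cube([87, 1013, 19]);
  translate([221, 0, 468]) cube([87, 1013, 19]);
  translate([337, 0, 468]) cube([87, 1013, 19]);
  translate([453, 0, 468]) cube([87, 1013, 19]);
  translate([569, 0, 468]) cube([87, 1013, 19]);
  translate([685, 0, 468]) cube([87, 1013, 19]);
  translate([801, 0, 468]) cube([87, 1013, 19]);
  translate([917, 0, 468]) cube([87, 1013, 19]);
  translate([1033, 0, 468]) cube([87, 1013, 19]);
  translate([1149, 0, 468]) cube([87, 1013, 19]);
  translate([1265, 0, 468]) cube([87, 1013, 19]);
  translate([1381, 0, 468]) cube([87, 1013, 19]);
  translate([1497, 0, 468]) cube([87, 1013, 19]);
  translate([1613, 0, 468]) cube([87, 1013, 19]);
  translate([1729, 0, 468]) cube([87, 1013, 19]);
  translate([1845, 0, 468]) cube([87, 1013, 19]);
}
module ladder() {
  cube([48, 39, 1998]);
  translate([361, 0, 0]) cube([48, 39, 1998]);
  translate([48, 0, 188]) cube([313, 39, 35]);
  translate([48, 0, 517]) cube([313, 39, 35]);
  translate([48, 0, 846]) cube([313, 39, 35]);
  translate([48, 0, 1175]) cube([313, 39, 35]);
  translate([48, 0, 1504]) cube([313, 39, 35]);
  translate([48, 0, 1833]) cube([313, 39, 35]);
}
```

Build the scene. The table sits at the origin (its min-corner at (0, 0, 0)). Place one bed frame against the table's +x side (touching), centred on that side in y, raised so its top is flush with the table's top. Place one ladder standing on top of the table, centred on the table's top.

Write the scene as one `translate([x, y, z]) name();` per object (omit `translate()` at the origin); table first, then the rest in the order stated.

table();
translate([973, -164, 262]) bed_frame();
translate([282, 323, 757]) ladder();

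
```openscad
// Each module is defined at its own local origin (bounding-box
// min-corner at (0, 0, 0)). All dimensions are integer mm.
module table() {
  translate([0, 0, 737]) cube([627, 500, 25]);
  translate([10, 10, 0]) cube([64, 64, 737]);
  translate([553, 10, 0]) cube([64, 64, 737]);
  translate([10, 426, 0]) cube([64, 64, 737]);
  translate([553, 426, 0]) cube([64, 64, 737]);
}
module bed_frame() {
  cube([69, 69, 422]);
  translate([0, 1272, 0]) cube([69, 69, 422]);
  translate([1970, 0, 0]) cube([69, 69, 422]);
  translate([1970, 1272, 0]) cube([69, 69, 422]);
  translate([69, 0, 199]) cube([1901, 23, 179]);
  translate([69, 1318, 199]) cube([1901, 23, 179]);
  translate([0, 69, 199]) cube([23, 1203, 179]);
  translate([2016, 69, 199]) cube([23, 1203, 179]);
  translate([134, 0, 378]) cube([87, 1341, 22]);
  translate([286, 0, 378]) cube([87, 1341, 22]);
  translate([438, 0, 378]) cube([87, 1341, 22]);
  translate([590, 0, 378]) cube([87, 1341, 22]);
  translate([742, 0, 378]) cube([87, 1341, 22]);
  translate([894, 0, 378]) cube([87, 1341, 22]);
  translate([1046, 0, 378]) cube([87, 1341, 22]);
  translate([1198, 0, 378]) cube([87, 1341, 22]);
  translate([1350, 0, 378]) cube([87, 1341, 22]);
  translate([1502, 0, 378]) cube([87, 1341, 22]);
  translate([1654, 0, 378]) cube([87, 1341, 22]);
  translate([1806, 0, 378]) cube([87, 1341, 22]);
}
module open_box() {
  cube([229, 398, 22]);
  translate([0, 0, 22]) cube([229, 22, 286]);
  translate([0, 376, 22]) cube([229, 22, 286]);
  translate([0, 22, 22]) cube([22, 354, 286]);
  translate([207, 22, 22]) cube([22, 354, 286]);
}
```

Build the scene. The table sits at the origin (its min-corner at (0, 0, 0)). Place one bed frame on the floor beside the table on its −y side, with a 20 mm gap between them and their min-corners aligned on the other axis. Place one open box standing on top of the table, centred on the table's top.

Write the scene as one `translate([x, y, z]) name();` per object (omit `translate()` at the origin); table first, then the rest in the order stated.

table();
translate([0, -1361, 0]) bed_frame();
translate([199, 51, 762]) open_box();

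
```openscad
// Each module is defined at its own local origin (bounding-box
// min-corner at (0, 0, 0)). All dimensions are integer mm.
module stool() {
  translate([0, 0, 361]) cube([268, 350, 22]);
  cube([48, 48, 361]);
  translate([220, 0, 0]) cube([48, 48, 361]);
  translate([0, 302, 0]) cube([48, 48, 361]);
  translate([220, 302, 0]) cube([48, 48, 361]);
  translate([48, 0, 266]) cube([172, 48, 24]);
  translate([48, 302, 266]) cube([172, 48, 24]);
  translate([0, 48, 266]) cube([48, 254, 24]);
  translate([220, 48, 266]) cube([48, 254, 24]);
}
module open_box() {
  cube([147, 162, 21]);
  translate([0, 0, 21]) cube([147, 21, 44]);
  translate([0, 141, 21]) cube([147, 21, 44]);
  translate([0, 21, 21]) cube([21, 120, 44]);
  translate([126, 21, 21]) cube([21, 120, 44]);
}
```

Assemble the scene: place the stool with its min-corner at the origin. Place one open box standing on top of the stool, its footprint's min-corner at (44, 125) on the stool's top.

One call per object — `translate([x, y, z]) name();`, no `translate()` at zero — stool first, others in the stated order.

stool();
translate([44, 125, 383]) open_box();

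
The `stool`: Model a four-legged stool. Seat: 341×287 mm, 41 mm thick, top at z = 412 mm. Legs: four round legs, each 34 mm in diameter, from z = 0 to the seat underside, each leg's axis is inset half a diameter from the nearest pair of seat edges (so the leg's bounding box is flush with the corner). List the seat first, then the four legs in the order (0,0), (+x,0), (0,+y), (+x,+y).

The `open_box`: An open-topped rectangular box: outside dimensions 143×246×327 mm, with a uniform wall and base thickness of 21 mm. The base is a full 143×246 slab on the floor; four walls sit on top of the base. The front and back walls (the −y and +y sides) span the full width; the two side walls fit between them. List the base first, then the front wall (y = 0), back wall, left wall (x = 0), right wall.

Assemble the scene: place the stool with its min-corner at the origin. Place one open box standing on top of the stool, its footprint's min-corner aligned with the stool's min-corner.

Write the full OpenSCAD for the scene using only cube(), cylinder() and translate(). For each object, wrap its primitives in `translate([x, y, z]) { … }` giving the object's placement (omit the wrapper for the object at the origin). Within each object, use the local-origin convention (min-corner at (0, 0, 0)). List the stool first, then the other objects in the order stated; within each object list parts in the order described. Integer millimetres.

translate([0, 0, 371]) cube([341, 287, 41]);
translate([17, 17, 0]) cylinder(h = 371, r = 17);
translate([324, 17, 0]) cylinder(h = 371, r = 17);
translate([17, 270, 0]) cylinder(h = 371, r = 17);
translate([324, 270, 0]) cylinder(h = 371, r = 17);
translate([0, 0, 412]) {
  cube([143, 246, 21]);
  translate([0, 0, 21]) cube([143, 21, 306]);
  translate([0, 225, 21]) cube([143, 21, 306]);
  translate([0, 21, 21]) cube([21, 204, 306]);
  translate([122, 21, 21]) cube([21, 204, 306]);
}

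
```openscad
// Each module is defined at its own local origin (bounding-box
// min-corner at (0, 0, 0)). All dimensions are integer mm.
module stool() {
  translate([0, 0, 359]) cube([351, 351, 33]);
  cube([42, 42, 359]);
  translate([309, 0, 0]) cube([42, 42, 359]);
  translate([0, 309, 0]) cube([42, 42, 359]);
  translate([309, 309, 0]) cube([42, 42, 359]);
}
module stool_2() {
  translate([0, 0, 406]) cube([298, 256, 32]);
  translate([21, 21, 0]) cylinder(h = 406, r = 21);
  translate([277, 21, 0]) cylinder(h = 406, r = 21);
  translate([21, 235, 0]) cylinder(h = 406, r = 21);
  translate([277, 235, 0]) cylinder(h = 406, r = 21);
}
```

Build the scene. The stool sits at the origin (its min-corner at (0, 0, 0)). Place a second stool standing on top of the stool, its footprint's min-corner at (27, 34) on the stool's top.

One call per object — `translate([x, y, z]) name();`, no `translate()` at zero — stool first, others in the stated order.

stool();
translate([27, 34, 392]) stool_2();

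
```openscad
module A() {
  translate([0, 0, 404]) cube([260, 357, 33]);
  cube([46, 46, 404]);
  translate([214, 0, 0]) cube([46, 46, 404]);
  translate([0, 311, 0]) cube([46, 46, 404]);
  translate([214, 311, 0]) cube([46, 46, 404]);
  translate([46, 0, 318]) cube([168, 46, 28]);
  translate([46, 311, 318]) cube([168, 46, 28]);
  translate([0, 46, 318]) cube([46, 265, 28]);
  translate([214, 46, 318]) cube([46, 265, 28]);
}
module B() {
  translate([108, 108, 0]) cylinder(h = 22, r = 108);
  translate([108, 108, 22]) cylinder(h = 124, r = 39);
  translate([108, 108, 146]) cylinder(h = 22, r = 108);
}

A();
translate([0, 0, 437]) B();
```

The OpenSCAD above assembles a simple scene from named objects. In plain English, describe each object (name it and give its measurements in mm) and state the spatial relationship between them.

A is a four-legged stool. The seat is 260×357 mm, 33 mm thick, top at z = 437 mm. It stands on four square legs, each 46×46 mm in cross-section, from z = 0 to the seat underside, each flush with a corner of the seat. Four stretchers, 46 mm wide and 28 mm tall, connect adjacent legs with their undersides at z = 318 mm, each running between the inner faces of the legs it joins and aligned with the legs' outer faces on the other axis.

B is a spool: two coaxial disc flanges of radius 108 mm and thickness 22 mm, joined by a core cylinder of radius 39 mm and height 124 mm. The lower flange rests on z = 0 and the three cylinders share a vertical axis.

The spool is on top of the stool.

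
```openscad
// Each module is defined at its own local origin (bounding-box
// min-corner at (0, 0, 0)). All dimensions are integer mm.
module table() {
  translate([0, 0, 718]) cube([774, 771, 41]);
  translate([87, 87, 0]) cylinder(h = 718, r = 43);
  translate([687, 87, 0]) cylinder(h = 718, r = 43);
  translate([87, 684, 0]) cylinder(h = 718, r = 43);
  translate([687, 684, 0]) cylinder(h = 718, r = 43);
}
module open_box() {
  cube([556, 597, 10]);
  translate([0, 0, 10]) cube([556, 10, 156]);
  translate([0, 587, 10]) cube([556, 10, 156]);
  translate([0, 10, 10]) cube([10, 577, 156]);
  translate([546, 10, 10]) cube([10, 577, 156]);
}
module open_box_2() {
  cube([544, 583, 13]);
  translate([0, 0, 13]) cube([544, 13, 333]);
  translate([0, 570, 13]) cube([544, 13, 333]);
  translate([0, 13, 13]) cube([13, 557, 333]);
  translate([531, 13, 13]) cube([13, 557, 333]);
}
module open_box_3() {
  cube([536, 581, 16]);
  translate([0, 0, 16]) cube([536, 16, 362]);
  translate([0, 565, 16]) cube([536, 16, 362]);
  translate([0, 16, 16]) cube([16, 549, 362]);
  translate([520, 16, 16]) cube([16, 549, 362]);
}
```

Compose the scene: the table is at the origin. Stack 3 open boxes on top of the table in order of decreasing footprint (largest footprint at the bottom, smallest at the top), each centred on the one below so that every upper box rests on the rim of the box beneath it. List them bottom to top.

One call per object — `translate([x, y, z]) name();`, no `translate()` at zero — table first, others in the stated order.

table();
translate([109, 87, 759]) open_box();
translate([115, 94, 925]) open_box_2();
translate([119, 95, 1271]) open_box_3();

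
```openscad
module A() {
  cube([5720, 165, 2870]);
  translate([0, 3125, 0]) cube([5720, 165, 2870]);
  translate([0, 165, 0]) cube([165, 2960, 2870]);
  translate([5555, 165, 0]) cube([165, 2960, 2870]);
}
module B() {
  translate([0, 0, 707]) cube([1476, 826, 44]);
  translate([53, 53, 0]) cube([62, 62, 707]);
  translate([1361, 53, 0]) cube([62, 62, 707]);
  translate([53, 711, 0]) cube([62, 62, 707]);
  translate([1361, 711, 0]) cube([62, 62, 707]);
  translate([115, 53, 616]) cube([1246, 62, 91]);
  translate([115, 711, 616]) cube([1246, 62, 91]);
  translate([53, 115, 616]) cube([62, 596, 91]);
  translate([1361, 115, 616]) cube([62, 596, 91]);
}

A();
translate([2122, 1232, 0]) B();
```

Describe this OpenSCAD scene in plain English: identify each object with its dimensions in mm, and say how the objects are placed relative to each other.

A is the wall frame of a small rectangular building: four walls, each 2870 mm tall and 165 mm thick, enclosing a footprint 5720 mm (x) by 3290 mm (y) outside-to-outside, with no floor or roof. The front and back walls (the −y and +y sides) span the full width; the two side walls fit between them.

B is a table: top 1476 mm (x) × 826 mm (y), 44 mm thick, upper face at z = 751 mm, on four 62×62 mm square legs, each inset 53 mm from the nearest pair of top edges, running from z = 0 to the bottom of the top. Four apron rails, 62 mm thick and 91 mm tall, run between adjacent legs with their top edges flush with the underside of the top and their outer faces flush with the legs' outer faces.

The table sits inside the house frame, centred.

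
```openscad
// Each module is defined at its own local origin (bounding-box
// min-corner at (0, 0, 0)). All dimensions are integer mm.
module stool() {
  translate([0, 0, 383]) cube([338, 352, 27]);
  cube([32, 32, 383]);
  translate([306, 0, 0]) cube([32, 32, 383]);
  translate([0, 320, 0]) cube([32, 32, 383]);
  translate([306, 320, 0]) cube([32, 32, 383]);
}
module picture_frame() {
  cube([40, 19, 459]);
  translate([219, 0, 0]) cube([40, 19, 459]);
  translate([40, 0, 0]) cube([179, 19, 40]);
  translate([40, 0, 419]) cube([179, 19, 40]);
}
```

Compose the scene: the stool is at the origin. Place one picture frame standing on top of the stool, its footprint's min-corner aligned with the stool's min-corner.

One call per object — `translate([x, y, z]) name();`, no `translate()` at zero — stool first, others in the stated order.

stool();
translate([0, 0, 410]) picture_frame();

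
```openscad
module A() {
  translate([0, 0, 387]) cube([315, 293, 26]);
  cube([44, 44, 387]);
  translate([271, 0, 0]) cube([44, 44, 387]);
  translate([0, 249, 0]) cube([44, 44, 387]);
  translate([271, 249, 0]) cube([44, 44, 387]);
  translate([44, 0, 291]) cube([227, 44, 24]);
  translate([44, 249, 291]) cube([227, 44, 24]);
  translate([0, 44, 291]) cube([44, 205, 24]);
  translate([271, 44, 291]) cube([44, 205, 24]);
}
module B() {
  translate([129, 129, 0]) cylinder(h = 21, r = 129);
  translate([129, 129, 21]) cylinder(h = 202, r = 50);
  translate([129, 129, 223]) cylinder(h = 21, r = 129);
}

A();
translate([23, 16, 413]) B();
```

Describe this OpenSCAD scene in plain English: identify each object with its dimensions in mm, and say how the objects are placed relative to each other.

A is a four-legged stool. The seat is a 315×293×26 mm slab whose top surface is at z = 413 mm; four square legs, each 44×44 mm in cross-section, run from the floor (z = 0) to the underside of the seat, each flush with a corner of the seat. Four stretchers, 44 mm wide and 24 mm tall, connect adjacent legs with their undersides at z = 291 mm, each running between the inner faces of the legs it joins and aligned with the legs' outer faces on the other axis.

B is a spool: two coaxial disc flanges of radius 129 mm and thickness 21 mm, joined by a core cylinder of radius 50 mm and height 202 mm. The lower flange rests on z = 0 and the three cylinders share a vertical axis.

The spool is on top of the stool.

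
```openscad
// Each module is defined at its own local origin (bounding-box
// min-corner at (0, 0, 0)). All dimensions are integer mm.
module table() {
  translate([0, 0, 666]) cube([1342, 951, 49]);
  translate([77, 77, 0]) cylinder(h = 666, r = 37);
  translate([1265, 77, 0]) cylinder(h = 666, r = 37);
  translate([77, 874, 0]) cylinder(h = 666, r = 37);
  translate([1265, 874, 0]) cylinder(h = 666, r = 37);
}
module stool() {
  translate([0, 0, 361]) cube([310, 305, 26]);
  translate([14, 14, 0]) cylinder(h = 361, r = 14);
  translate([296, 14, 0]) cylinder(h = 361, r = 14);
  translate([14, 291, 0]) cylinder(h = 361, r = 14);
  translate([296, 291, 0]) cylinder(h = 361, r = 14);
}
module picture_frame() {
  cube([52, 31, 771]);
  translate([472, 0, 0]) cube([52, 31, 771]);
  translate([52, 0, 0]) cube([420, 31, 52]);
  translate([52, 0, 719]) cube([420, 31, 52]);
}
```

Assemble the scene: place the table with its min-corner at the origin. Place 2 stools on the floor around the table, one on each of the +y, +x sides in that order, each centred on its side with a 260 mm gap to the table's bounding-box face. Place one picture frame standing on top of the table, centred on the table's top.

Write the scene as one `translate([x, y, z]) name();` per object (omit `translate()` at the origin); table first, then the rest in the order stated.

table();
translate([516, 1211, 0]) stool();
translate([1602, 323, 0]) stool();
translate([409, 460, 715]) picture_frame();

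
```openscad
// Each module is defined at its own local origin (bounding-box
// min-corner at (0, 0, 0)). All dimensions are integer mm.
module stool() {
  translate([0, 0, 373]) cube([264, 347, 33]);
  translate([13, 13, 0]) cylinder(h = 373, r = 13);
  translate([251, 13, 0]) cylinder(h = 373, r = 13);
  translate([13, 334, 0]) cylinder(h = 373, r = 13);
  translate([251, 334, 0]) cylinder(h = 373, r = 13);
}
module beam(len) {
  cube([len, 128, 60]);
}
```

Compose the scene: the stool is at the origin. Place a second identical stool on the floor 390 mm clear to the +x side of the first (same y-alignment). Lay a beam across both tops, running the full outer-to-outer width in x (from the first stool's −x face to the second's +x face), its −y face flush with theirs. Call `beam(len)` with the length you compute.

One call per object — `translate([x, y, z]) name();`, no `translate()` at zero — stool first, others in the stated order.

stool();
translate([654, 0, 0]) stool();
translate([0, 0, 406]) beam(918);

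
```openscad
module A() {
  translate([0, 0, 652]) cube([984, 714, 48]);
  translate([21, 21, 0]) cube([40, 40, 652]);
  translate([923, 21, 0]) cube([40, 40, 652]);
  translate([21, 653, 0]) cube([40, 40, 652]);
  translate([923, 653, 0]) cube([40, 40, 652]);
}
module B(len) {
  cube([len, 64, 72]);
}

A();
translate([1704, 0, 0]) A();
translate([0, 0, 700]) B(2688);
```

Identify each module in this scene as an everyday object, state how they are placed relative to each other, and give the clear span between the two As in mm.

Second table starts at x = 1704; first ends at x = 984; clear span = 1704 − 984 = 720 mm.

A is a table. B is a beam. A beam spans the tops of two tables. The clear span between the two tables is 720 mm.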